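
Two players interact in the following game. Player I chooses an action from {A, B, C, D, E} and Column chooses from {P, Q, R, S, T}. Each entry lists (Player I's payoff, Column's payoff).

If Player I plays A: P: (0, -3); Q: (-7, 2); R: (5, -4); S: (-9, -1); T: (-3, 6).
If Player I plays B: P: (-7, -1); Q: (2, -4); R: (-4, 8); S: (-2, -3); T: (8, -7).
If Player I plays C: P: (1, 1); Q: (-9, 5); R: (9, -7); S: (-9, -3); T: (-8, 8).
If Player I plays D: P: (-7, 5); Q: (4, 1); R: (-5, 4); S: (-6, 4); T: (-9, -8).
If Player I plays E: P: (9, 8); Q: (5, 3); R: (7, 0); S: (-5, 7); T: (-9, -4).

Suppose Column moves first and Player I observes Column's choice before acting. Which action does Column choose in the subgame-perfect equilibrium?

P

Solve by backward induction (Column leads).
- P: Player I compares 0, -7, 1, -7, 9 and picks E; Column would get 8.
- Q: Player I compares -7, 2, -9, 4, 5 and picks E; Column would get 3.
- R: Player I compares 5, -4, 9, -5, 7 and picks C; Column would get -7.
- S: Player I compares -9, -2, -9, -6, -5 and picks B; Column would get -3.
- T: Player I compares -3, 8, -8, -9, -9 and picks B; Column would get -7.
Maximizing over 8, 3, -7, -3, -7, Column chooses P. Subgame-perfect outcome: (E, P) with payoffs (9, 8).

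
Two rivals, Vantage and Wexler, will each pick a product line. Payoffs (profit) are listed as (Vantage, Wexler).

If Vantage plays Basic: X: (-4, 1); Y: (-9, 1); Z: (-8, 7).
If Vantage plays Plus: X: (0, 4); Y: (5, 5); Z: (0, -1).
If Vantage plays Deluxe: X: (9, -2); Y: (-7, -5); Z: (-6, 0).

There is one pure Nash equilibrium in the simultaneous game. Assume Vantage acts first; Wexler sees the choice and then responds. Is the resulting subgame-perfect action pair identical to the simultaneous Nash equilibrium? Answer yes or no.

Backward induction with Vantage moving first.
- Basic: Wexler compares 1, 1, 7 and picks Z; Vantage would get -8.
- Plus: Wexler compares 4, 5, -1 and picks Y; Vantage would get 5.
- Deluxe: Wexler compares -2, -5, 0 and picks Z; Vantage would get -6.
Among -8, 5, -6, the best is 5 at Plus. Subgame-perfect outcome: (Plus, Y) with payoffs (5, 5).
For the simultaneous game, intersect best replies.
Vantage's best replies: X→Deluxe; Y→Plus; Z→Plus.
Wexler's best replies: Basic→Z; Plus→Y; Deluxe→Z.
The unique mutual best reply is (Plus, Y), giving (5, 5).
Sequential outcome (Plus, Y) coincides with the Nash profile (Plus, Y).

yes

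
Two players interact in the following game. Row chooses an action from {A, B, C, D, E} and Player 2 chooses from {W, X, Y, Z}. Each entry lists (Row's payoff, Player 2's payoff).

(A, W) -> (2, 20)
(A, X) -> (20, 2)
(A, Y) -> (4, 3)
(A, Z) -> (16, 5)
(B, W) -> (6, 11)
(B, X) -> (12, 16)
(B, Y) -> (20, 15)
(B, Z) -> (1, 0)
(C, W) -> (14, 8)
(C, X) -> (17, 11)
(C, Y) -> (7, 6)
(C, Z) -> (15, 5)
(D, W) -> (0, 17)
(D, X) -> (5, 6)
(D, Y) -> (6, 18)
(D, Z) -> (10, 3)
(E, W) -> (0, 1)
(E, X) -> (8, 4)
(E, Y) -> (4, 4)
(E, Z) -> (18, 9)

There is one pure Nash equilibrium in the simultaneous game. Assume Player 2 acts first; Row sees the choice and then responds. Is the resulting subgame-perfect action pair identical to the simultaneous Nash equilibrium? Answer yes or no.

no

Backward induction with Player 2 moving first.
- W: Row compares 2, 6, 14, 0, 0 and picks C; Player 2 would get 8.
- X: Row compares 20, 12, 17, 5, 8 and picks A; Player 2 would get 2.
- Y: Row compares 4, 20, 7, 6, 4 and picks B; Player 2 would get 15.
- Z: Row compares 16, 1, 15, 10, 18 and picks E; Player 2 would get 9.
Among 8, 2, 15, 9, the best is 15 at Y. Subgame-perfect outcome: (B, Y) with payoffs (20, 15).
Now find the simultaneous Nash equilibrium.
Row's best replies: W→C; X→A; Y→B; Z→E.
Player 2's best replies: A→W; B→X; C→X; D→Y; E→Z.
Only (E, Z) has each player best-responding; Nash payoffs (18, 9).
Sequential outcome (B, Y) differs from the Nash profile (E, Z).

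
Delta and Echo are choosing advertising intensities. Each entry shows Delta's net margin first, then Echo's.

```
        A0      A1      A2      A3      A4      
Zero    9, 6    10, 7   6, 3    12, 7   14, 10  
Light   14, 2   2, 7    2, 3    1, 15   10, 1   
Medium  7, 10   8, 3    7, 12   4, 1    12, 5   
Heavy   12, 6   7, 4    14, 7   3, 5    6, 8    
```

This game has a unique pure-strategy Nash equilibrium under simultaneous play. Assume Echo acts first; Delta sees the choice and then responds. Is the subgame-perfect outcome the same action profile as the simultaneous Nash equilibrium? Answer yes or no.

Work backward from Delta's decision.
- A0 → Delta plays Light (best of 9, 14, 7, 12); Echo gets 2.
- A1 → Delta plays Zero (best of 10, 2, 8, 7); Echo gets 7.
- A2 → Delta plays Heavy (best of 6, 2, 7, 14); Echo gets 7.
- A3 → Delta plays Zero (best of 12, 1, 4, 3); Echo gets 7.
- A4 → Delta plays Zero (best of 14, 10, 12, 6); Echo gets 10.
Maximizing over 2, 7, 7, 7, 10, Echo chooses A4. Subgame-perfect outcome: (Zero, A4) with payoffs (14, 10).
For the simultaneous game, intersect best replies.
Delta's best replies: A0→Light; A1→Zero; A2→Heavy; A3→Zero; A4→Zero.
Echo's best replies: Zero→A4; Light→A3; Medium→A2; Heavy→A4.
The unique mutual best reply is (Zero, A4), giving (14, 10).
Sequential outcome (Zero, A4) coincides with the Nash profile (Zero, A4).

yes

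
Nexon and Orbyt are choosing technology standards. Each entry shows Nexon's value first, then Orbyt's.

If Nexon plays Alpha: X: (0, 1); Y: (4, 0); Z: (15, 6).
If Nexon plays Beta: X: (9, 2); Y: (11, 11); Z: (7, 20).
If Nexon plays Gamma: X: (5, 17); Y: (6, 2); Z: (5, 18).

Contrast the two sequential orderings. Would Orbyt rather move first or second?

first

If Nexon leads: Orbyt's best replies are Alpha→Z, Beta→Z, Gamma→Z; Nexon's induced payoffs 15, 7, 5; outcome (Alpha, Z), payoffs (15, 6).
If Orbyt leads: Nexon's best replies are X→Beta, Y→Beta, Z→Alpha; Orbyt's induced payoffs 2, 11, 6; outcome (Beta, Y), payoffs (11, 11).
Orbyt gets 11 moving first and 6 moving second, so Orbyt prefers to move first.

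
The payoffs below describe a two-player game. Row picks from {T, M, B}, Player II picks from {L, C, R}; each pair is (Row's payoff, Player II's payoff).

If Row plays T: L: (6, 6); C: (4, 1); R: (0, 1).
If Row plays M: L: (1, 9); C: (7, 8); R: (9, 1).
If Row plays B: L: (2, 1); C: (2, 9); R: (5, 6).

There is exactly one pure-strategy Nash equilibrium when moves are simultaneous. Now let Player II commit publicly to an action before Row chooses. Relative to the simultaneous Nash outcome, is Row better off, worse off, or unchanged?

better off

Solve by backward induction (Player II leads).
- L: BR = T, leader payoff 6.
- C: BR = M, leader payoff 8.
- R: BR = M, leader payoff 1.
Among 6, 8, 1, the best is 8 at C. Subgame-perfect outcome: (M, C) with payoffs (7, 8).
For the simultaneous game, intersect best replies.
Row's best replies: L→T; C→M; R→M.
Player II's best replies: T→L; M→L; B→C.
Only (T, L) has each player best-responding; Nash payoffs (6, 6).
Row earns 7 sequentially versus 6 at the Nash outcome: better off.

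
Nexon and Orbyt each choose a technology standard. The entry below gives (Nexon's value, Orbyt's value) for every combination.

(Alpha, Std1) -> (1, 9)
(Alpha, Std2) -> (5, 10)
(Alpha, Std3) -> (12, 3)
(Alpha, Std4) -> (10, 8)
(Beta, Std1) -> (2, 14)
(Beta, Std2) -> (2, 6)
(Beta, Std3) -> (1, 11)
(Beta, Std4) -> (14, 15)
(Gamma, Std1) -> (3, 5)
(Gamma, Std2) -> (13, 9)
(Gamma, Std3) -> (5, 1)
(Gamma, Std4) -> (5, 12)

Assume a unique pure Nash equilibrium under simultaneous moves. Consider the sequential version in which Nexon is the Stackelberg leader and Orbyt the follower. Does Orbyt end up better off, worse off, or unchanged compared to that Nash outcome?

Solve by backward induction (Nexon leads).
- Alpha: Orbyt compares 9, 10, 3, 8 and picks Std2; Nexon would get 5.
- Beta: Orbyt compares 14, 6, 11, 15 and picks Std4; Nexon would get 14.
- Gamma: Orbyt compares 5, 9, 1, 12 and picks Std4; Nexon would get 5.
Maximizing over 5, 14, 5, Nexon chooses Beta. Subgame-perfect outcome: (Beta, Std4) with payoffs (14, 15).
For the simultaneous game, intersect best replies.
Nexon's best replies: Std1→Gamma; Std2→Gamma; Std3→Alpha; Std4→Beta.
Orbyt's best replies: Alpha→Std2; Beta→Std4; Gamma→Std4.
Only (Beta, Std4) has each player best-responding; Nash payoffs (14, 15).
Orbyt earns 15 sequentially versus 15 at the Nash outcome: unchanged.

unchanged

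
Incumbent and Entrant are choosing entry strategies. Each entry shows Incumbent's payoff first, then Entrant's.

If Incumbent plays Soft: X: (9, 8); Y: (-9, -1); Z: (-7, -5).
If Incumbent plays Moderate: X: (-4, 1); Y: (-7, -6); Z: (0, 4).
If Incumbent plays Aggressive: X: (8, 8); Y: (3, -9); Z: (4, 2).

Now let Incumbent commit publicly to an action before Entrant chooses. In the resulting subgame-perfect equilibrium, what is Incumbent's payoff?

Backward induction with Incumbent moving first.
- Soft → Entrant plays X (best of 8, -1, -5); Incumbent gets 9.
- Moderate → Entrant plays Z (best of 1, -6, 4); Incumbent gets 0.
- Aggressive → Entrant plays X (best of 8, -9, 2); Incumbent gets 8.
Among 9, 0, 8, the best is 9 at Soft. Subgame-perfect outcome: (Soft, X) with payoffs (9, 8).

9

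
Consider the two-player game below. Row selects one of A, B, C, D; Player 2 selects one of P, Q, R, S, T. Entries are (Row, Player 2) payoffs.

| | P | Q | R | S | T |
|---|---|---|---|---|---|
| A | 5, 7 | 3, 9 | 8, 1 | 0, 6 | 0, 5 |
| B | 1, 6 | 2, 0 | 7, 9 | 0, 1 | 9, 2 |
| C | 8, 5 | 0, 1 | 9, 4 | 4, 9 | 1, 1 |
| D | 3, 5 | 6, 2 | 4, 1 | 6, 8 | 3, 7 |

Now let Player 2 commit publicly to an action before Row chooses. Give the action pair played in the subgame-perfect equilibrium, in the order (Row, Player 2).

Row best-responds to each possible Player 2 move:
- P: BR = C, leader payoff 5.
- Q: BR = D, leader payoff 2.
- R: BR = C, leader payoff 4.
- S: BR = D, leader payoff 8.
- T: BR = B, leader payoff 2.
Maximizing over 5, 2, 4, 8, 2, Player 2 chooses S. Subgame-perfect outcome: (D, S) with payoffs (6, 8).

(D, S)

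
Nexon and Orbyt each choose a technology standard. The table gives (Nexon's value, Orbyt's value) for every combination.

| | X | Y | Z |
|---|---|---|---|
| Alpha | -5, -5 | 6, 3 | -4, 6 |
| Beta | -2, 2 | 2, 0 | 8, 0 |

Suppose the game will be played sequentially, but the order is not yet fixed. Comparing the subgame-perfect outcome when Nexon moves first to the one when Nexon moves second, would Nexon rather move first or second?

If Nexon leads: Orbyt's best replies are Alpha→Z, Beta→X; Nexon's induced payoffs -4, -2; outcome (Beta, X), payoffs (-2, 2).
If Orbyt leads: Nexon's best replies are X→Beta, Y→Alpha, Z→Beta; Orbyt's induced payoffs 2, 3, 0; outcome (Alpha, Y), payoffs (6, 3).
Nexon gets -2 moving first and 6 moving second, so Nexon prefers to move second.

second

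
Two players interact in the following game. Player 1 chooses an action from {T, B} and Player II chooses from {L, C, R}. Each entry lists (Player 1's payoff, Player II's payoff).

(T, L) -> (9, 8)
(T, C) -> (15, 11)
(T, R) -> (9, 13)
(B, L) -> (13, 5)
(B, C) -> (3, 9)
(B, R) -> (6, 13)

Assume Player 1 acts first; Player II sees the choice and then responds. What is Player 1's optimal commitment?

T

Work backward from Player II's decision.
- T: Player II compares 8, 11, 13 and picks R; Player 1 would get 9.
- B: Player II compares 5, 9, 13 and picks R; Player 1 would get 6.
Among 9, 6, the best is 9 at T. Subgame-perfect outcome: (T, R) with payoffs (9, 13).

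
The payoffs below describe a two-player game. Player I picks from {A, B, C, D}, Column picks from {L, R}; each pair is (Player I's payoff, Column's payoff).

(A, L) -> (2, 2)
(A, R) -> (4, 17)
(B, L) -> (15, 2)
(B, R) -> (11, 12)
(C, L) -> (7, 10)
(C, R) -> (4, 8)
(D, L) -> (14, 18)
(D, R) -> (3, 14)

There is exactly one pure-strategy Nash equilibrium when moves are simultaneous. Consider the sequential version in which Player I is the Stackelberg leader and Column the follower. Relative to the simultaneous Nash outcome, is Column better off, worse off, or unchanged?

Column best-responds to each possible Player I move:
- A: BR = R, leader payoff 4.
- B: BR = R, leader payoff 11.
- C: BR = L, leader payoff 7.
- D: BR = L, leader payoff 14.
Maximizing over 4, 11, 7, 14, Player I chooses D. Subgame-perfect outcome: (D, L) with payoffs (14, 18).
Now find the simultaneous Nash equilibrium.
Player I's best replies: L→B; R→B.
Column's best replies: A→R; B→R; C→L; D→L.
The unique mutual best reply is (B, R), giving (11, 12).
Column earns 18 sequentially versus 12 at the Nash outcome: better off.

better off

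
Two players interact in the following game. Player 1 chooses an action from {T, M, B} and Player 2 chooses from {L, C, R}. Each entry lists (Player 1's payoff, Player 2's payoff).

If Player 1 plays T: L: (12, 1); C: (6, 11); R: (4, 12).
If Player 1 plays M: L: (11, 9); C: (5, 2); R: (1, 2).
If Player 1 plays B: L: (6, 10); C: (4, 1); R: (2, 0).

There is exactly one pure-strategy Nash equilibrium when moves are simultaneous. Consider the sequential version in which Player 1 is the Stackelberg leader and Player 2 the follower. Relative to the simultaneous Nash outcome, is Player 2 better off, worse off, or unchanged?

worse off

Solve by backward induction (Player 1 leads).
- T: Player 2 compares 1, 11, 12 and picks R; Player 1 would get 4.
- M: Player 2 compares 9, 2, 2 and picks L; Player 1 would get 11.
- B: Player 2 compares 10, 1, 0 and picks L; Player 1 would get 6.
Maximizing over 4, 11, 6, Player 1 chooses M. Subgame-perfect outcome: (M, L) with payoffs (11, 9).
For the simultaneous game, intersect best replies.
Player 1's best replies: L→T; C→T; R→T.
Player 2's best replies: T→R; M→L; B→L.
Only (T, R) has each player best-responding; Nash payoffs (4, 12).
Player 2 earns 9 sequentially versus 12 at the Nash outcome: worse off.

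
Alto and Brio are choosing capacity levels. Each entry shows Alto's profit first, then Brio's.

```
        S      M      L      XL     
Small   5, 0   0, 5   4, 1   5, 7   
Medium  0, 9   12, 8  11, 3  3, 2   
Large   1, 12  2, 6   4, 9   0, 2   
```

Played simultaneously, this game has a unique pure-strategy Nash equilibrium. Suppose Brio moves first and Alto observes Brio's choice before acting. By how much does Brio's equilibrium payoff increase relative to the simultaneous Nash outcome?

Backward induction with Brio moving first.
- S → Alto plays Small (best of 5, 0, 1); Brio gets 0.
- M → Alto plays Medium (best of 0, 12, 2); Brio gets 8.
- L → Alto plays Medium (best of 4, 11, 4); Brio gets 3.
- XL → Alto plays Small (best of 5, 3, 0); Brio gets 7.
Among 0, 8, 3, 7, the best is 8 at M. Subgame-perfect outcome: (Medium, M) with payoffs (12, 8).
For the simultaneous game, intersect best replies.
Alto's best replies: S→Small; M→Medium; L→Medium; XL→Small.
Brio's best replies: Small→XL; Medium→S; Large→S.
Only (Small, XL) has each player best-responding; Nash payoffs (5, 7).
Brio's commitment gain: 8 − 7 = 1.

1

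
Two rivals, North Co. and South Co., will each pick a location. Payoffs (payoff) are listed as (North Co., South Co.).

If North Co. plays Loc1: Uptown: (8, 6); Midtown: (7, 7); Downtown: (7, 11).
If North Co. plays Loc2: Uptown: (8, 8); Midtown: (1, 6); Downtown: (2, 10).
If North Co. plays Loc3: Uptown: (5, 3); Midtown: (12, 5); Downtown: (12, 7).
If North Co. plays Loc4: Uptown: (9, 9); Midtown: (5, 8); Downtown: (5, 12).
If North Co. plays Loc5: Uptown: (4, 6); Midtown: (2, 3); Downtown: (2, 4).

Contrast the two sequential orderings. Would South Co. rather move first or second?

If North Co. leads: South Co.'s best replies are Loc1→Downtown, Loc2→Downtown, Loc3→Downtown, Loc4→Downtown, Loc5→Uptown; North Co.'s induced payoffs 7, 2, 12, 5, 4; outcome (Loc3, Downtown), payoffs (12, 7).
If South Co. leads: North Co.'s best replies are Uptown→Loc4, Midtown→Loc3, Downtown→Loc3; South Co.'s induced payoffs 9, 5, 7; outcome (Loc4, Uptown), payoffs (9, 9).
South Co. gets 9 moving first and 7 moving second, so South Co. prefers to move first.

first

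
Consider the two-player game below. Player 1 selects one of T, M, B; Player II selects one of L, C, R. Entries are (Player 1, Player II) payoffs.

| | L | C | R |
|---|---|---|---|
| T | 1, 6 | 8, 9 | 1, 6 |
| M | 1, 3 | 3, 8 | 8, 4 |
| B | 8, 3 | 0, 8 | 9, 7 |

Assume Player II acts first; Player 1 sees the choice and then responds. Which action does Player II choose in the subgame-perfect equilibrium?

Solve by backward induction (Player II leads).
- L: Player 1 compares 1, 1, 8 and picks B; Player II would get 3.
- C: Player 1 compares 8, 3, 0 and picks T; Player II would get 9.
- R: Player 1 compares 1, 8, 9 and picks B; Player II would get 7.
Maximizing over 3, 9, 7, Player II chooses C. Subgame-perfect outcome: (T, C) with payoffs (8, 9).

C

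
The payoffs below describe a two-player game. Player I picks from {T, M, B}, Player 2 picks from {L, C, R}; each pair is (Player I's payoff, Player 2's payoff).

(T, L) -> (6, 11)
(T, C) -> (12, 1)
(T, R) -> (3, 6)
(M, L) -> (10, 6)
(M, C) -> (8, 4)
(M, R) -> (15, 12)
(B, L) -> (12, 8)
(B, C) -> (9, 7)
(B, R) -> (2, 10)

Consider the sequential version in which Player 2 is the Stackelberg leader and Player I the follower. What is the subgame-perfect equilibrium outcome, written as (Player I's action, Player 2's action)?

Player I best-responds to each possible Player 2 move:
- L: Player I compares 6, 10, 12 and picks B; Player 2 would get 8.
- C: Player I compares 12, 8, 9 and picks T; Player 2 would get 1.
- R: Player I compares 3, 15, 2 and picks M; Player 2 would get 12.
Among 8, 1, 12, the best is 12 at R. Subgame-perfect outcome: (M, R) with payoffs (15, 12).

(M, R)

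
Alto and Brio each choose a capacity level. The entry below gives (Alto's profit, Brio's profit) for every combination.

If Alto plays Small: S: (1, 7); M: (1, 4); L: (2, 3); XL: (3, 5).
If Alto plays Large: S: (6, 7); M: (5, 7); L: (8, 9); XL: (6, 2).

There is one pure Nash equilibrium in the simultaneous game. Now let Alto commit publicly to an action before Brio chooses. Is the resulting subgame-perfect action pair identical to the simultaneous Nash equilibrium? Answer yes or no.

Work backward from Brio's decision.
- Small: Brio compares 7, 4, 3, 5 and picks S; Alto would get 1.
- Large: Brio compares 7, 7, 9, 2 and picks L; Alto would get 8.
Among 1, 8, the best is 8 at Large. Subgame-perfect outcome: (Large, L) with payoffs (8, 9).
Under simultaneous play:
Alto's best replies: S→Large; M→Large; L→Large; XL→Large.
Brio's best replies: Small→S; Large→L.
Only (Large, L) has each player best-responding; Nash payoffs (8, 9).
Sequential outcome (Large, L) coincides with the Nash profile (Large, L).

yes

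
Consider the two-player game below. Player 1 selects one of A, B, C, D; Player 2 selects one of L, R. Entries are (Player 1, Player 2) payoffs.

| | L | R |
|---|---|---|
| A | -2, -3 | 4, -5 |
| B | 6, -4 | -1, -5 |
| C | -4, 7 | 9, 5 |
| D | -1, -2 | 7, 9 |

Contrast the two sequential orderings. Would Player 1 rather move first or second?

If Player 1 leads: Player 2's best replies are A→L, B→L, C→L, D→R; Player 1's induced payoffs -2, 6, -4, 7; outcome (D, R), payoffs (7, 9).
If Player 2 leads: Player 1's best replies are L→B, R→C; Player 2's induced payoffs -4, 5; outcome (C, R), payoffs (9, 5).
Player 1 gets 7 moving first and 9 moving second, so Player 1 prefers to move second.

second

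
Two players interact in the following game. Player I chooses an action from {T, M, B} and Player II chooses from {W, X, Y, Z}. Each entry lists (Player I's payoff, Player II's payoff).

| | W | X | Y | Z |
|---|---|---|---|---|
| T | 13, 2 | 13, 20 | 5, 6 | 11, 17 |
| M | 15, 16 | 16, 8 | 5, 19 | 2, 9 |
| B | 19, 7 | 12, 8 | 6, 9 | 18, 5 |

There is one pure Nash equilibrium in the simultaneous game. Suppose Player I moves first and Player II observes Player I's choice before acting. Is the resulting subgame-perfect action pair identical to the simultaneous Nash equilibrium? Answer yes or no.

no

Solve by backward induction (Player I leads).
- T → Player II plays X (best of 2, 20, 6, 17); Player I gets 13.
- M → Player II plays Y (best of 16, 8, 19, 9); Player I gets 5.
- B → Player II plays Y (best of 7, 8, 9, 5); Player I gets 6.
Player I's induced payoffs are 13, 5, 6, so Player I commits to T. Subgame-perfect outcome: (T, X) with payoffs (13, 20).
For the simultaneous game, intersect best replies.
Player I's best replies: W→B; X→M; Y→B; Z→B.
Player II's best replies: T→X; M→Y; B→Y.
Only (B, Y) has each player best-responding; Nash payoffs (6, 9).
Sequential outcome (T, X) differs from the Nash profile (B, Y).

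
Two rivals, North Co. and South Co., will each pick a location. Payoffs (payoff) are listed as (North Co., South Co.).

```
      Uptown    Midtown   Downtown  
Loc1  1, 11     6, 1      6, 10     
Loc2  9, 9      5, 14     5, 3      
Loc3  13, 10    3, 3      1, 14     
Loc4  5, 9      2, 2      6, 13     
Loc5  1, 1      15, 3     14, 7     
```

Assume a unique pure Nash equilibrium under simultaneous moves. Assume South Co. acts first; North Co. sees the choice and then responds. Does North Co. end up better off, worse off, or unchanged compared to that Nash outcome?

Backward induction with South Co. moving first.
- Uptown: North Co. compares 1, 9, 13, 5, 1 and picks Loc3; South Co. would get 10.
- Midtown: North Co. compares 6, 5, 3, 2, 15 and picks Loc5; South Co. would get 3.
- Downtown: North Co. compares 6, 5, 1, 6, 14 and picks Loc5; South Co. would get 7.
South Co.'s induced payoffs are 10, 3, 7, so South Co. commits to Uptown. Subgame-perfect outcome: (Loc3, Uptown) with payoffs (13, 10).
Under simultaneous play:
North Co.'s best replies: Uptown→Loc3; Midtown→Loc5; Downtown→Loc5.
South Co.'s best replies: Loc1→Uptown; Loc2→Midtown; Loc3→Downtown; Loc4→Downtown; Loc5→Downtown.
The unique mutual best reply is (Loc5, Downtown), giving (14, 7).
North Co. earns 13 sequentially versus 14 at the Nash outcome: worse off.

worse off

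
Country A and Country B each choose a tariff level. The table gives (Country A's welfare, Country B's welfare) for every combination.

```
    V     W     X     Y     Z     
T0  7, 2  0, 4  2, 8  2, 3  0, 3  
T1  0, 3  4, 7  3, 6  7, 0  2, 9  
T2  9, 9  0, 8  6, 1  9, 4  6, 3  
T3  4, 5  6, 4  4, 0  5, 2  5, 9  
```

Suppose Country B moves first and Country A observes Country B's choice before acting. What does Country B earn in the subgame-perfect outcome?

9

Country A best-responds to each possible Country B move:
- V: BR = T2, leader payoff 9.
- W: BR = T3, leader payoff 4.
- X: BR = T2, leader payoff 1.
- Y: BR = T2, leader payoff 4.
- Z: BR = T2, leader payoff 3.
Among 9, 4, 1, 4, 3, the best is 9 at V. Subgame-perfect outcome: (T2, V) with payoffs (9, 9).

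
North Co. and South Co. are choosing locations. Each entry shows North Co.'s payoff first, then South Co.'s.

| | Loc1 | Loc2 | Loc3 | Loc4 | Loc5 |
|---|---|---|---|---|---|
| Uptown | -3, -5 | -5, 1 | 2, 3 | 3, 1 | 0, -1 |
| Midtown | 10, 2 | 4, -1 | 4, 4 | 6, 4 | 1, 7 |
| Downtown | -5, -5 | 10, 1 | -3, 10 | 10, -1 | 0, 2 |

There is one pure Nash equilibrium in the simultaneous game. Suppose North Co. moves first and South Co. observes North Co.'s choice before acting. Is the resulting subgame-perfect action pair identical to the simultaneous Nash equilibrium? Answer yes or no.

no

Work backward from South Co.'s decision.
- Uptown: BR = Loc3, leader payoff 2.
- Midtown: BR = Loc5, leader payoff 1.
- Downtown: BR = Loc3, leader payoff -3.
North Co.'s induced payoffs are 2, 1, -3, so North Co. commits to Uptown. Subgame-perfect outcome: (Uptown, Loc3) with payoffs (2, 3).
Under simultaneous play:
North Co.'s best replies: Loc1→Midtown; Loc2→Downtown; Loc3→Midtown; Loc4→Downtown; Loc5→Midtown.
South Co.'s best replies: Uptown→Loc3; Midtown→Loc5; Downtown→Loc3.
The unique mutual best reply is (Midtown, Loc5), giving (1, 7).
Sequential outcome (Uptown, Loc3) differs from the Nash profile (Midtown, Loc5).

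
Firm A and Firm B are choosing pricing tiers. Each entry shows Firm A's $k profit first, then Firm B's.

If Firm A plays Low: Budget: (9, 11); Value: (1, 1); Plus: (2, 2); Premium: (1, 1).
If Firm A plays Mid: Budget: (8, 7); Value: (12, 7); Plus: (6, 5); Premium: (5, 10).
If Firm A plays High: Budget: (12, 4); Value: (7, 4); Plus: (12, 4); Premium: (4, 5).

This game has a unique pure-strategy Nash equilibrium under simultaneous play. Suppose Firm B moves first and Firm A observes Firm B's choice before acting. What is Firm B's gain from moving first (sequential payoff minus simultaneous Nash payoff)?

Backward induction with Firm B moving first.
- Budget → Firm A plays High (best of 9, 8, 12); Firm B gets 4.
- Value → Firm A plays Mid (best of 1, 12, 7); Firm B gets 7.
- Plus → Firm A plays High (best of 2, 6, 12); Firm B gets 4.
- Premium → Firm A plays Mid (best of 1, 5, 4); Firm B gets 10.
Firm B's induced payoffs are 4, 7, 4, 10, so Firm B commits to Premium. Subgame-perfect outcome: (Mid, Premium) with payoffs (5, 10).
For the simultaneous game, intersect best replies.
Firm A's best replies: Budget→High; Value→Mid; Plus→High; Premium→Mid.
Firm B's best replies: Low→Budget; Mid→Premium; High→Premium.
The unique mutual best reply is (Mid, Premium), giving (5, 10).
Firm B's commitment gain: 10 − 10 = 0.

0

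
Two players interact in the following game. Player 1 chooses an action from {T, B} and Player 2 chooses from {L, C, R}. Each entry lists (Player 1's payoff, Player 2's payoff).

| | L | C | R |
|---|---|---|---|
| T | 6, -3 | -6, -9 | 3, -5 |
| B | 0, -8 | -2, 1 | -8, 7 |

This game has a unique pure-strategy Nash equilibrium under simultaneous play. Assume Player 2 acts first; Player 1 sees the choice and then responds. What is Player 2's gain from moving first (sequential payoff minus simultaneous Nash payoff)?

Work backward from Player 1's decision.
- L → Player 1 plays T (best of 6, 0); Player 2 gets -3.
- C → Player 1 plays B (best of -6, -2); Player 2 gets 1.
- R → Player 1 plays T (best of 3, -8); Player 2 gets -5.
Player 2's induced payoffs are -3, 1, -5, so Player 2 commits to C. Subgame-perfect outcome: (B, C) with payoffs (-2, 1).
Under simultaneous play:
Player 1's best replies: L→T; C→B; R→T.
Player 2's best replies: T→L; B→R.
Only (T, L) has each player best-responding; Nash payoffs (6, -3).
Player 2's commitment gain: 1 − -3 = 4.

4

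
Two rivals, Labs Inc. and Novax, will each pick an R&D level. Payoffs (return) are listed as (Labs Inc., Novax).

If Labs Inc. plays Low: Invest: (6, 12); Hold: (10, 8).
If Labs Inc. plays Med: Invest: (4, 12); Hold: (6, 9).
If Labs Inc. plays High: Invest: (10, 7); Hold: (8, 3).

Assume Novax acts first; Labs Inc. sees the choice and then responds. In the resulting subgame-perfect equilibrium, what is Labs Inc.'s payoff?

10

Work backward from Labs Inc.'s decision.
- Invest → Labs Inc. plays High (best of 6, 4, 10); Novax gets 7.
- Hold → Labs Inc. plays Low (best of 10, 6, 8); Novax gets 8.
Maximizing over 7, 8, Novax chooses Hold. Subgame-perfect outcome: (Low, Hold) with payoffs (10, 8).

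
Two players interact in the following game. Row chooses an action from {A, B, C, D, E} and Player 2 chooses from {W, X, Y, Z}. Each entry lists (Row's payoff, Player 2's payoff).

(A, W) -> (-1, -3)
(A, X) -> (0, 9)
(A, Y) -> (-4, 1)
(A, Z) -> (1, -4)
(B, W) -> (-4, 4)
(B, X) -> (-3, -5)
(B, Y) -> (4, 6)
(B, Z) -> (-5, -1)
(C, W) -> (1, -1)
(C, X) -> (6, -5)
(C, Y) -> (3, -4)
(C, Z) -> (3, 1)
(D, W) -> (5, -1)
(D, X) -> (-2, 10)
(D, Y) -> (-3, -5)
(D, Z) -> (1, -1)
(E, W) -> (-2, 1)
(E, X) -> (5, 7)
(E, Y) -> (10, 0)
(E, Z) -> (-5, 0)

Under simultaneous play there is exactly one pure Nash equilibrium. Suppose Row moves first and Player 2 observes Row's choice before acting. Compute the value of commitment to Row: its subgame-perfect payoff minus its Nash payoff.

2

Player 2 best-responds to each possible Row move:
- A → Player 2 plays X (best of -3, 9, 1, -4); Row gets 0.
- B → Player 2 plays Y (best of 4, -5, 6, -1); Row gets 4.
- C → Player 2 plays Z (best of -1, -5, -4, 1); Row gets 3.
- D → Player 2 plays X (best of -1, 10, -5, -1); Row gets -2.
- E → Player 2 plays X (best of 1, 7, 0, 0); Row gets 5.
Among 0, 4, 3, -2, 5, the best is 5 at E. Subgame-perfect outcome: (E, X) with payoffs (5, 7).
Under simultaneous play:
Row's best replies: W→D; X→C; Y→E; Z→C.
Player 2's best replies: A→X; B→Y; C→Z; D→X; E→X.
The unique mutual best reply is (C, Z), giving (3, 1).
Row's commitment gain: 5 − 3 = 2.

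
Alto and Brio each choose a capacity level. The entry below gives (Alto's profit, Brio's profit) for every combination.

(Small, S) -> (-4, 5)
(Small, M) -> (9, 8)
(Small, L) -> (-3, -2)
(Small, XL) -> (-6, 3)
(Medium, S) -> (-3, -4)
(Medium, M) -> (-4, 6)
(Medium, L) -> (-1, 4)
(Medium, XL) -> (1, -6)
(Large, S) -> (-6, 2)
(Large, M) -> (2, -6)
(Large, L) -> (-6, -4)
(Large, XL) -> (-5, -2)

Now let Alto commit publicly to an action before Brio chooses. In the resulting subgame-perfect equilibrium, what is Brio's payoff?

8

Brio best-responds to each possible Alto move:
- Small: Brio compares 5, 8, -2, 3 and picks M; Alto would get 9.
- Medium: Brio compares -4, 6, 4, -6 and picks M; Alto would get -4.
- Large: Brio compares 2, -6, -4, -2 and picks S; Alto would get -6.
Maximizing over 9, -4, -6, Alto chooses Small. Subgame-perfect outcome: (Small, M) with payoffs (9, 8).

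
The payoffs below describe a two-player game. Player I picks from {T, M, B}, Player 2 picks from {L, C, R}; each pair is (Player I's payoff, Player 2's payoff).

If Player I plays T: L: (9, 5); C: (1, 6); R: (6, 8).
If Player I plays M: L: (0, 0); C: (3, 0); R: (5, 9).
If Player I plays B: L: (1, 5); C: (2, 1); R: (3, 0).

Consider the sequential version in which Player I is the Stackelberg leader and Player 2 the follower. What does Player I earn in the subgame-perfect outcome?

Player 2 best-responds to each possible Player I move:
- T → Player 2 plays R (best of 5, 6, 8); Player I gets 6.
- M → Player 2 plays R (best of 0, 0, 9); Player I gets 5.
- B → Player 2 plays L (best of 5, 1, 0); Player I gets 1.
Among 6, 5, 1, the best is 6 at T. Subgame-perfect outcome: (T, R) with payoffs (6, 8).

6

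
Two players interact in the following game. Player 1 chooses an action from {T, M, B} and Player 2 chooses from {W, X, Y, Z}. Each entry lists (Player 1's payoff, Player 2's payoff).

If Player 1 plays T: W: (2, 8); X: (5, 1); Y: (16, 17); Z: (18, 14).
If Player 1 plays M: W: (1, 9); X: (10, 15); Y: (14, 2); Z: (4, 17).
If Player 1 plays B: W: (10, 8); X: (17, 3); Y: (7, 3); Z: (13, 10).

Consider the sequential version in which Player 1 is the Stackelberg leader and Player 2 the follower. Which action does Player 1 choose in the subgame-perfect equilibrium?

T

Backward induction with Player 1 moving first.
- T: BR = Y, leader payoff 16.
- M: BR = Z, leader payoff 4.
- B: BR = Z, leader payoff 13.
Player 1's induced payoffs are 16, 4, 13, so Player 1 commits to T. Subgame-perfect outcome: (T, Y) with payoffs (16, 17).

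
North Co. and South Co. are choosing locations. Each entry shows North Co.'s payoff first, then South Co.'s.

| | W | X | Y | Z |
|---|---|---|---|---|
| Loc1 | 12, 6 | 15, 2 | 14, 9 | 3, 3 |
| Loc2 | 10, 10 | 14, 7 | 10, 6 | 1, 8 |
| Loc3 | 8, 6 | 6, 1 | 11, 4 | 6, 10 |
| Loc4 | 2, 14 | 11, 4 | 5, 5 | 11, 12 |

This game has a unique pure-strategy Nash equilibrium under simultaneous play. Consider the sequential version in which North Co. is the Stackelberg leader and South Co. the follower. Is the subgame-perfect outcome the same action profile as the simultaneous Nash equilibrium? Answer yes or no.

Work backward from South Co.'s decision.
- Loc1: South Co. compares 6, 2, 9, 3 and picks Y; North Co. would get 14.
- Loc2: South Co. compares 10, 7, 6, 8 and picks W; North Co. would get 10.
- Loc3: South Co. compares 6, 1, 4, 10 and picks Z; North Co. would get 6.
- Loc4: South Co. compares 14, 4, 5, 12 and picks W; North Co. would get 2.
Among 14, 10, 6, 2, the best is 14 at Loc1. Subgame-perfect outcome: (Loc1, Y) with payoffs (14, 9).
Now find the simultaneous Nash equilibrium.
North Co.'s best replies: W→Loc1; X→Loc1; Y→Loc1; Z→Loc4.
South Co.'s best replies: Loc1→Y; Loc2→W; Loc3→Z; Loc4→W.
The unique mutual best reply is (Loc1, Y), giving (14, 9).
Sequential outcome (Loc1, Y) coincides with the Nash profile (Loc1, Y).

yes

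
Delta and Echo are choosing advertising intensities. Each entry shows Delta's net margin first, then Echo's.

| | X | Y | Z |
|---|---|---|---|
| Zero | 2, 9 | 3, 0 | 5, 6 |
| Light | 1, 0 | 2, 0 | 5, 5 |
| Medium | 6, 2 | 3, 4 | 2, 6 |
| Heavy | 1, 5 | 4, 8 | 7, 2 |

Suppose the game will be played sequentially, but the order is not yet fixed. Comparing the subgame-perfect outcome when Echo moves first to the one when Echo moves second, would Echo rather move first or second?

If Delta leads: Echo's best replies are Zero→X, Light→Z, Medium→Z, Heavy→Y; Delta's induced payoffs 2, 5, 2, 4; outcome (Light, Z), payoffs (5, 5).
If Echo leads: Delta's best replies are X→Medium, Y→Heavy, Z→Heavy; Echo's induced payoffs 2, 8, 2; outcome (Heavy, Y), payoffs (4, 8).
Echo gets 8 moving first and 5 moving second, so Echo prefers to move first.

first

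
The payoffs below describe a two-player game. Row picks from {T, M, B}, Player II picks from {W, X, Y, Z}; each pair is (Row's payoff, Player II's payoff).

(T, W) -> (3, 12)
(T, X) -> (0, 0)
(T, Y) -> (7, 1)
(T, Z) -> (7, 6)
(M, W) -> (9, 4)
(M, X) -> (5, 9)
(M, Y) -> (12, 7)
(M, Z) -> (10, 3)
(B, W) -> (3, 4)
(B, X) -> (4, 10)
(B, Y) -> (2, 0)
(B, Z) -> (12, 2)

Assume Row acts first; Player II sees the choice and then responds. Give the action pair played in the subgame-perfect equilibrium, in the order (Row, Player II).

(M, X)

Player II best-responds to each possible Row move:
- T → Player II plays W (best of 12, 0, 1, 6); Row gets 3.
- M → Player II plays X (best of 4, 9, 7, 3); Row gets 5.
- B → Player II plays X (best of 4, 10, 0, 2); Row gets 4.
Among 3, 5, 4, the best is 5 at M. Subgame-perfect outcome: (M, X) with payoffs (5, 9).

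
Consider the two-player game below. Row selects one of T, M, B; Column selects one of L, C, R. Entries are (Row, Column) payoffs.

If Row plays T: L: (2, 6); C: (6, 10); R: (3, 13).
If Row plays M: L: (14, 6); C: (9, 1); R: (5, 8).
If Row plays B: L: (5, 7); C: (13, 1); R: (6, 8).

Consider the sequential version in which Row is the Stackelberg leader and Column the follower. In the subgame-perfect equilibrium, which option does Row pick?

B

Column best-responds to each possible Row move:
- T: BR = R, leader payoff 3.
- M: BR = R, leader payoff 5.
- B: BR = R, leader payoff 6.
Among 3, 5, 6, the best is 6 at B. Subgame-perfect outcome: (B, R) with payoffs (6, 8).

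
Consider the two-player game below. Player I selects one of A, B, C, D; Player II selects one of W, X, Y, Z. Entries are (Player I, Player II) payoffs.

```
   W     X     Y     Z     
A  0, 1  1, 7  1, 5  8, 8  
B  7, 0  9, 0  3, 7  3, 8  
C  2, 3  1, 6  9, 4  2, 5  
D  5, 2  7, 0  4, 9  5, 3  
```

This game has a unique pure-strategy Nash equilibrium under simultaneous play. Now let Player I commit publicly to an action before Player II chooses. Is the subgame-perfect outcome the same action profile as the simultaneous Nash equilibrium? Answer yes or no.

Backward induction with Player I moving first.
- A: Player II compares 1, 7, 5, 8 and picks Z; Player I would get 8.
- B: Player II compares 0, 0, 7, 8 and picks Z; Player I would get 3.
- C: Player II compares 3, 6, 4, 5 and picks X; Player I would get 1.
- D: Player II compares 2, 0, 9, 3 and picks Y; Player I would get 4.
Among 8, 3, 1, 4, the best is 8 at A. Subgame-perfect outcome: (A, Z) with payoffs (8, 8).
For the simultaneous game, intersect best replies.
Player I's best replies: W→B; X→B; Y→C; Z→A.
Player II's best replies: A→Z; B→Z; C→X; D→Y.
The unique mutual best reply is (A, Z), giving (8, 8).
Sequential outcome (A, Z) coincides with the Nash profile (A, Z).

yes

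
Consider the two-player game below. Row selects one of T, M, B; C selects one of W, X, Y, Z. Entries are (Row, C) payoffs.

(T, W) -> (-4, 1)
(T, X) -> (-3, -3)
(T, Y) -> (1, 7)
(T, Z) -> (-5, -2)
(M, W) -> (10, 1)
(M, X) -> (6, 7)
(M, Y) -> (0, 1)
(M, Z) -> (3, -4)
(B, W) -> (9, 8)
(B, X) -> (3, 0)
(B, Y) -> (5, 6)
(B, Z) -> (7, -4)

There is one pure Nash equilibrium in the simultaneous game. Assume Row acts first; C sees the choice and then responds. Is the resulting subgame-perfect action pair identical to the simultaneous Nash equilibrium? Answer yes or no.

C best-responds to each possible Row move:
- T: C compares 1, -3, 7, -2 and picks Y; Row would get 1.
- M: C compares 1, 7, 1, -4 and picks X; Row would get 6.
- B: C compares 8, 0, 6, -4 and picks W; Row would get 9.
Maximizing over 1, 6, 9, Row chooses B. Subgame-perfect outcome: (B, W) with payoffs (9, 8).
Under simultaneous play:
Row's best replies: W→M; X→M; Y→B; Z→B.
C's best replies: T→Y; M→X; B→W.
Only (M, X) has each player best-responding; Nash payoffs (6, 7).
Sequential outcome (B, W) differs from the Nash profile (M, X).

no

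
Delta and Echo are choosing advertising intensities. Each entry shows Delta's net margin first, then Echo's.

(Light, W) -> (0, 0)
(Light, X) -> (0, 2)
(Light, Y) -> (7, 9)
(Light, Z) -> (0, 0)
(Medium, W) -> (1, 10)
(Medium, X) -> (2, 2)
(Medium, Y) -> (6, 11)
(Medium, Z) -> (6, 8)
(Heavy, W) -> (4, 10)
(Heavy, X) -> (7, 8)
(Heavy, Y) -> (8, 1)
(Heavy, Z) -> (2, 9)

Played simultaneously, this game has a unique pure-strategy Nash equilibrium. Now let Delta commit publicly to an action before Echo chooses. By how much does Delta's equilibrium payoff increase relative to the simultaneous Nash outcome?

3

Work backward from Echo's decision.
- Light: Echo compares 0, 2, 9, 0 and picks Y; Delta would get 7.
- Medium: Echo compares 10, 2, 11, 8 and picks Y; Delta would get 6.
- Heavy: Echo compares 10, 8, 1, 9 and picks W; Delta would get 4.
Delta's induced payoffs are 7, 6, 4, so Delta commits to Light. Subgame-perfect outcome: (Light, Y) with payoffs (7, 9).
Now find the simultaneous Nash equilibrium.
Delta's best replies: W→Heavy; X→Heavy; Y→Heavy; Z→Medium.
Echo's best replies: Light→Y; Medium→Y; Heavy→W.
Only (Heavy, W) has each player best-responding; Nash payoffs (4, 10).
Delta's commitment gain: 7 − 4 = 3.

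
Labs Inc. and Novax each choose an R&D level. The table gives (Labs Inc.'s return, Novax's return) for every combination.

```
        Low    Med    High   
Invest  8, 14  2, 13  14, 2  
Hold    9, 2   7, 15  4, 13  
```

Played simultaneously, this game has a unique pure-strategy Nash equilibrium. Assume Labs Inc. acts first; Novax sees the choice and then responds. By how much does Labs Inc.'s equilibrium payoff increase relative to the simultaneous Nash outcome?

Backward induction with Labs Inc. moving first.
- Invest: Novax compares 14, 13, 2 and picks Low; Labs Inc. would get 8.
- Hold: Novax compares 2, 15, 13 and picks Med; Labs Inc. would get 7.
Among 8, 7, the best is 8 at Invest. Subgame-perfect outcome: (Invest, Low) with payoffs (8, 14).
Under simultaneous play:
Labs Inc.'s best replies: Low→Hold; Med→Hold; High→Invest.
Novax's best replies: Invest→Low; Hold→Med.
Only (Hold, Med) has each player best-responding; Nash payoffs (7, 15).
Labs Inc.'s commitment gain: 8 − 7 = 1.

1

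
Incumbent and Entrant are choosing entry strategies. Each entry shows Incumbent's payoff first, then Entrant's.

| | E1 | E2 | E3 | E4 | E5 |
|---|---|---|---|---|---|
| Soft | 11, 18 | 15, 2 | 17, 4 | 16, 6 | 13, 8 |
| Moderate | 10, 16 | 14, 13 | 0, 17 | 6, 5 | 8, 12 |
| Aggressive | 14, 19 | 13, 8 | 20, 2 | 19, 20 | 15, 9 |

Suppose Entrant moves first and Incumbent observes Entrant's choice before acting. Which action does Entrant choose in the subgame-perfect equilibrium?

E4

Backward induction with Entrant moving first.
- E1: BR = Aggressive, leader payoff 19.
- E2: BR = Soft, leader payoff 2.
- E3: BR = Aggressive, leader payoff 2.
- E4: BR = Aggressive, leader payoff 20.
- E5: BR = Aggressive, leader payoff 9.
Among 19, 2, 2, 20, 9, the best is 20 at E4. Subgame-perfect outcome: (Aggressive, E4) with payoffs (19, 20).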